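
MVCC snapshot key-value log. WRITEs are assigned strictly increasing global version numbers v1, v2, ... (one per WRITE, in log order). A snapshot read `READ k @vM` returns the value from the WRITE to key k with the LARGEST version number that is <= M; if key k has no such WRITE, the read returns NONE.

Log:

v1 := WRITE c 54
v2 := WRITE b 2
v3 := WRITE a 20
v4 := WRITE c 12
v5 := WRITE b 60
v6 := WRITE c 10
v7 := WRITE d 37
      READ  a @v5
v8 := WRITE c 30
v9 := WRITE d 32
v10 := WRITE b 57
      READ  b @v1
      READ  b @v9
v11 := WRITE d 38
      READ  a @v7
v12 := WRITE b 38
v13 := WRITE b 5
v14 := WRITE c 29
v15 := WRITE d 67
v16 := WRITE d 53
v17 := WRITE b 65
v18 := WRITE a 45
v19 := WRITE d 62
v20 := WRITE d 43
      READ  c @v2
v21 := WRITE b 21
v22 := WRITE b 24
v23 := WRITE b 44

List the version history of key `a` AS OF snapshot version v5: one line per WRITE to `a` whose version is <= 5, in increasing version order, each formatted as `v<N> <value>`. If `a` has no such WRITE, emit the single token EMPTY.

Answer: v3 20

Derivation:
Scan writes for key=a with version <= 5:
  v1 WRITE c 54 -> skip
  v2 WRITE b 2 -> skip
  v3 WRITE a 20 -> keep
  v4 WRITE c 12 -> skip
  v5 WRITE b 60 -> skip
  v6 WRITE c 10 -> skip
  v7 WRITE d 37 -> skip
  v8 WRITE c 30 -> skip
  v9 WRITE d 32 -> skip
  v10 WRITE b 57 -> skip
  v11 WRITE d 38 -> skip
  v12 WRITE b 38 -> skip
  v13 WRITE b 5 -> skip
  v14 WRITE c 29 -> skip
  v15 WRITE d 67 -> skip
  v16 WRITE d 53 -> skip
  v17 WRITE b 65 -> skip
  v18 WRITE a 45 -> drop (> snap)
  v19 WRITE d 62 -> skip
  v20 WRITE d 43 -> skip
  v21 WRITE b 21 -> skip
  v22 WRITE b 24 -> skip
  v23 WRITE b 44 -> skip
Collected: [(3, 20)]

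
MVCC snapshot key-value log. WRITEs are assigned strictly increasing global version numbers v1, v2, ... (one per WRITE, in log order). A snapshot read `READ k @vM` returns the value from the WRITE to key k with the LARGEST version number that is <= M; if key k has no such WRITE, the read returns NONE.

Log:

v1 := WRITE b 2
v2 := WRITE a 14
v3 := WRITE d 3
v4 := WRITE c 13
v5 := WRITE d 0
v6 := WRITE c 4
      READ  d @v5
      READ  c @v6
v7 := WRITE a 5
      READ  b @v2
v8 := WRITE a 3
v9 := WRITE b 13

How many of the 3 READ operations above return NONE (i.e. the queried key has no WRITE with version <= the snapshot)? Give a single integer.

Answer: 0

Derivation:
v1: WRITE b=2  (b history now [(1, 2)])
v2: WRITE a=14  (a history now [(2, 14)])
v3: WRITE d=3  (d history now [(3, 3)])
v4: WRITE c=13  (c history now [(4, 13)])
v5: WRITE d=0  (d history now [(3, 3), (5, 0)])
v6: WRITE c=4  (c history now [(4, 13), (6, 4)])
READ d @v5: history=[(3, 3), (5, 0)] -> pick v5 -> 0
READ c @v6: history=[(4, 13), (6, 4)] -> pick v6 -> 4
v7: WRITE a=5  (a history now [(2, 14), (7, 5)])
READ b @v2: history=[(1, 2)] -> pick v1 -> 2
v8: WRITE a=3  (a history now [(2, 14), (7, 5), (8, 3)])
v9: WRITE b=13  (b history now [(1, 2), (9, 13)])
Read results in order: ['0', '4', '2']
NONE count = 0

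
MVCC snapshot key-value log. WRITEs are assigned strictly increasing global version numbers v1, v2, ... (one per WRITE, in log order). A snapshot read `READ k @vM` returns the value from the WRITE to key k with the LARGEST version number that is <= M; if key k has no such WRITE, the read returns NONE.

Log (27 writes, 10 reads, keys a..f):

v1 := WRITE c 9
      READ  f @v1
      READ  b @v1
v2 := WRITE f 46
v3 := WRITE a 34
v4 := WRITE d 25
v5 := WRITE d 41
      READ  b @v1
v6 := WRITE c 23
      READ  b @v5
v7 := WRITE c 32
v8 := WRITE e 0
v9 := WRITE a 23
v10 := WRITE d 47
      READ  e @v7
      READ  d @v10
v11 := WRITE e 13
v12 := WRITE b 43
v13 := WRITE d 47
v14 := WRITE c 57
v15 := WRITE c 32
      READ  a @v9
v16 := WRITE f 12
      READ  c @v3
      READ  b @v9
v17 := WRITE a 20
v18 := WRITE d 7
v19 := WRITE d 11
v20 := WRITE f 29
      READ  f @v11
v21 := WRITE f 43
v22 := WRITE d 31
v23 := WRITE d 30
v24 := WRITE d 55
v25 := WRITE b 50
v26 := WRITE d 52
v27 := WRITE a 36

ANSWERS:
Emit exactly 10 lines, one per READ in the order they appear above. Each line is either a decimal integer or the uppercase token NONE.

Answer: NONE
NONE
NONE
NONE
NONE
47
23
9
NONE
46

Derivation:
v1: WRITE c=9  (c history now [(1, 9)])
READ f @v1: history=[] -> no version <= 1 -> NONE
READ b @v1: history=[] -> no version <= 1 -> NONE
v2: WRITE f=46  (f history now [(2, 46)])
v3: WRITE a=34  (a history now [(3, 34)])
v4: WRITE d=25  (d history now [(4, 25)])
v5: WRITE d=41  (d history now [(4, 25), (5, 41)])
READ b @v1: history=[] -> no version <= 1 -> NONE
v6: WRITE c=23  (c history now [(1, 9), (6, 23)])
READ b @v5: history=[] -> no version <= 5 -> NONE
v7: WRITE c=32  (c history now [(1, 9), (6, 23), (7, 32)])
v8: WRITE e=0  (e history now [(8, 0)])
v9: WRITE a=23  (a history now [(3, 34), (9, 23)])
v10: WRITE d=47  (d history now [(4, 25), (5, 41), (10, 47)])
READ e @v7: history=[(8, 0)] -> no version <= 7 -> NONE
READ d @v10: history=[(4, 25), (5, 41), (10, 47)] -> pick v10 -> 47
v11: WRITE e=13  (e history now [(8, 0), (11, 13)])
v12: WRITE b=43  (b history now [(12, 43)])
v13: WRITE d=47  (d history now [(4, 25), (5, 41), (10, 47), (13, 47)])
v14: WRITE c=57  (c history now [(1, 9), (6, 23), (7, 32), (14, 57)])
v15: WRITE c=32  (c history now [(1, 9), (6, 23), (7, 32), (14, 57), (15, 32)])
READ a @v9: history=[(3, 34), (9, 23)] -> pick v9 -> 23
v16: WRITE f=12  (f history now [(2, 46), (16, 12)])
READ c @v3: history=[(1, 9), (6, 23), (7, 32), (14, 57), (15, 32)] -> pick v1 -> 9
READ b @v9: history=[(12, 43)] -> no version <= 9 -> NONE
v17: WRITE a=20  (a history now [(3, 34), (9, 23), (17, 20)])
v18: WRITE d=7  (d history now [(4, 25), (5, 41), (10, 47), (13, 47), (18, 7)])
v19: WRITE d=11  (d history now [(4, 25), (5, 41), (10, 47), (13, 47), (18, 7), (19, 11)])
v20: WRITE f=29  (f history now [(2, 46), (16, 12), (20, 29)])
READ f @v11: history=[(2, 46), (16, 12), (20, 29)] -> pick v2 -> 46
v21: WRITE f=43  (f history now [(2, 46), (16, 12), (20, 29), (21, 43)])
v22: WRITE d=31  (d history now [(4, 25), (5, 41), (10, 47), (13, 47), (18, 7), (19, 11), (22, 31)])
v23: WRITE d=30  (d history now [(4, 25), (5, 41), (10, 47), (13, 47), (18, 7), (19, 11), (22, 31), (23, 30)])
v24: WRITE d=55  (d history now [(4, 25), (5, 41), (10, 47), (13, 47), (18, 7), (19, 11), (22, 31), (23, 30), (24, 55)])
v25: WRITE b=50  (b history now [(12, 43), (25, 50)])
v26: WRITE d=52  (d history now [(4, 25), (5, 41), (10, 47), (13, 47), (18, 7), (19, 11), (22, 31), (23, 30), (24, 55), (26, 52)])
v27: WRITE a=36  (a history now [(3, 34), (9, 23), (17, 20), (27, 36)])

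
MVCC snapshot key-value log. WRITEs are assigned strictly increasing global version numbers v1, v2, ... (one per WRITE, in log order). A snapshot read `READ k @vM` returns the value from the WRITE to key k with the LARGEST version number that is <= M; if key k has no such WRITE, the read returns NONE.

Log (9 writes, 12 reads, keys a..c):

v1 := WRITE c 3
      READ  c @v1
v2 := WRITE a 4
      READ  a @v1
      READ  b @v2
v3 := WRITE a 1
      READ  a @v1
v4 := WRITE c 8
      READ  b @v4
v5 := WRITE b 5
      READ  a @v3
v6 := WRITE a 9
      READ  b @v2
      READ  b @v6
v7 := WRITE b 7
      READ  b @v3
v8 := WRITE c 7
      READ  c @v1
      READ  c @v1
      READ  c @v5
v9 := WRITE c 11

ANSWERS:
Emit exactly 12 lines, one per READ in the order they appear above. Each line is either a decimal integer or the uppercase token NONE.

v1: WRITE c=3  (c history now [(1, 3)])
READ c @v1: history=[(1, 3)] -> pick v1 -> 3
v2: WRITE a=4  (a history now [(2, 4)])
READ a @v1: history=[(2, 4)] -> no version <= 1 -> NONE
READ b @v2: history=[] -> no version <= 2 -> NONE
v3: WRITE a=1  (a history now [(2, 4), (3, 1)])
READ a @v1: history=[(2, 4), (3, 1)] -> no version <= 1 -> NONE
v4: WRITE c=8  (c history now [(1, 3), (4, 8)])
READ b @v4: history=[] -> no version <= 4 -> NONE
v5: WRITE b=5  (b history now [(5, 5)])
READ a @v3: history=[(2, 4), (3, 1)] -> pick v3 -> 1
v6: WRITE a=9  (a history now [(2, 4), (3, 1), (6, 9)])
READ b @v2: history=[(5, 5)] -> no version <= 2 -> NONE
READ b @v6: history=[(5, 5)] -> pick v5 -> 5
v7: WRITE b=7  (b history now [(5, 5), (7, 7)])
READ b @v3: history=[(5, 5), (7, 7)] -> no version <= 3 -> NONE
v8: WRITE c=7  (c history now [(1, 3), (4, 8), (8, 7)])
READ c @v1: history=[(1, 3), (4, 8), (8, 7)] -> pick v1 -> 3
READ c @v1: history=[(1, 3), (4, 8), (8, 7)] -> pick v1 -> 3
READ c @v5: history=[(1, 3), (4, 8), (8, 7)] -> pick v4 -> 8
v9: WRITE c=11  (c history now [(1, 3), (4, 8), (8, 7), (9, 11)])

Answer: 3
NONE
NONE
NONE
NONE
1
NONE
5
NONE
3
3
8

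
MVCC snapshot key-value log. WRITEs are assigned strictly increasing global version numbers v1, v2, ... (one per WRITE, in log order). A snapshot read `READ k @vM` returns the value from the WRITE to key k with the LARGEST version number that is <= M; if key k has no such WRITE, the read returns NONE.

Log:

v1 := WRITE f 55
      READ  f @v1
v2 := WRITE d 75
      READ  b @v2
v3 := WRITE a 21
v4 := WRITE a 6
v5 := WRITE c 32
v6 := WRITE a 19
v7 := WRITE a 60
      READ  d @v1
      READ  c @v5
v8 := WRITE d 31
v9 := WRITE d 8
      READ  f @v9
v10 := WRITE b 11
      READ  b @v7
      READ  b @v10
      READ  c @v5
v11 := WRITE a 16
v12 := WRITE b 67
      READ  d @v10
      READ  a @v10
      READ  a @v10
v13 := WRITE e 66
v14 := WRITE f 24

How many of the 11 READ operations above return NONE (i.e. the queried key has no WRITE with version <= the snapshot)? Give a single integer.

v1: WRITE f=55  (f history now [(1, 55)])
READ f @v1: history=[(1, 55)] -> pick v1 -> 55
v2: WRITE d=75  (d history now [(2, 75)])
READ b @v2: history=[] -> no version <= 2 -> NONE
v3: WRITE a=21  (a history now [(3, 21)])
v4: WRITE a=6  (a history now [(3, 21), (4, 6)])
v5: WRITE c=32  (c history now [(5, 32)])
v6: WRITE a=19  (a history now [(3, 21), (4, 6), (6, 19)])
v7: WRITE a=60  (a history now [(3, 21), (4, 6), (6, 19), (7, 60)])
READ d @v1: history=[(2, 75)] -> no version <= 1 -> NONE
READ c @v5: history=[(5, 32)] -> pick v5 -> 32
v8: WRITE d=31  (d history now [(2, 75), (8, 31)])
v9: WRITE d=8  (d history now [(2, 75), (8, 31), (9, 8)])
READ f @v9: history=[(1, 55)] -> pick v1 -> 55
v10: WRITE b=11  (b history now [(10, 11)])
READ b @v7: history=[(10, 11)] -> no version <= 7 -> NONE
READ b @v10: history=[(10, 11)] -> pick v10 -> 11
READ c @v5: history=[(5, 32)] -> pick v5 -> 32
v11: WRITE a=16  (a history now [(3, 21), (4, 6), (6, 19), (7, 60), (11, 16)])
v12: WRITE b=67  (b history now [(10, 11), (12, 67)])
READ d @v10: history=[(2, 75), (8, 31), (9, 8)] -> pick v9 -> 8
READ a @v10: history=[(3, 21), (4, 6), (6, 19), (7, 60), (11, 16)] -> pick v7 -> 60
READ a @v10: history=[(3, 21), (4, 6), (6, 19), (7, 60), (11, 16)] -> pick v7 -> 60
v13: WRITE e=66  (e history now [(13, 66)])
v14: WRITE f=24  (f history now [(1, 55), (14, 24)])
Read results in order: ['55', 'NONE', 'NONE', '32', '55', 'NONE', '11', '32', '8', '60', '60']
NONE count = 3

Answer: 3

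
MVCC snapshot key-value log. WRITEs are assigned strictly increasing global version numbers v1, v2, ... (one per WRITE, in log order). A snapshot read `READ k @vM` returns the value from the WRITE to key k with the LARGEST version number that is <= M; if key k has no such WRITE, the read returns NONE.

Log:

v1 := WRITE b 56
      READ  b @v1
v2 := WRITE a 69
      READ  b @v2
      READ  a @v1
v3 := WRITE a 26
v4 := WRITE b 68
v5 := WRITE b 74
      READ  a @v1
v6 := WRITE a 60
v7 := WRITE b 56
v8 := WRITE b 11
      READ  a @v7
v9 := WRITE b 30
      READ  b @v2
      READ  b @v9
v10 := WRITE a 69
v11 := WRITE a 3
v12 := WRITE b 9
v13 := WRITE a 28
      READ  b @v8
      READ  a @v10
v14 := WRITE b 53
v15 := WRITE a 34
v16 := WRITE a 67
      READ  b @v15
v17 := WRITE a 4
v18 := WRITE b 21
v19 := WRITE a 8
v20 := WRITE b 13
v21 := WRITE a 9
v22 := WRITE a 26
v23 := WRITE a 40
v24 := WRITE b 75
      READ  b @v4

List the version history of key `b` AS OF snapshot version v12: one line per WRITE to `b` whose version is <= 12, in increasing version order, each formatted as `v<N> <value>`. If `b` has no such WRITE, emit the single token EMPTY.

Scan writes for key=b with version <= 12:
  v1 WRITE b 56 -> keep
  v2 WRITE a 69 -> skip
  v3 WRITE a 26 -> skip
  v4 WRITE b 68 -> keep
  v5 WRITE b 74 -> keep
  v6 WRITE a 60 -> skip
  v7 WRITE b 56 -> keep
  v8 WRITE b 11 -> keep
  v9 WRITE b 30 -> keep
  v10 WRITE a 69 -> skip
  v11 WRITE a 3 -> skip
  v12 WRITE b 9 -> keep
  v13 WRITE a 28 -> skip
  v14 WRITE b 53 -> drop (> snap)
  v15 WRITE a 34 -> skip
  v16 WRITE a 67 -> skip
  v17 WRITE a 4 -> skip
  v18 WRITE b 21 -> drop (> snap)
  v19 WRITE a 8 -> skip
  v20 WRITE b 13 -> drop (> snap)
  v21 WRITE a 9 -> skip
  v22 WRITE a 26 -> skip
  v23 WRITE a 40 -> skip
  v24 WRITE b 75 -> drop (> snap)
Collected: [(1, 56), (4, 68), (5, 74), (7, 56), (8, 11), (9, 30), (12, 9)]

Answer: v1 56
v4 68
v5 74
v7 56
v8 11
v9 30
v12 9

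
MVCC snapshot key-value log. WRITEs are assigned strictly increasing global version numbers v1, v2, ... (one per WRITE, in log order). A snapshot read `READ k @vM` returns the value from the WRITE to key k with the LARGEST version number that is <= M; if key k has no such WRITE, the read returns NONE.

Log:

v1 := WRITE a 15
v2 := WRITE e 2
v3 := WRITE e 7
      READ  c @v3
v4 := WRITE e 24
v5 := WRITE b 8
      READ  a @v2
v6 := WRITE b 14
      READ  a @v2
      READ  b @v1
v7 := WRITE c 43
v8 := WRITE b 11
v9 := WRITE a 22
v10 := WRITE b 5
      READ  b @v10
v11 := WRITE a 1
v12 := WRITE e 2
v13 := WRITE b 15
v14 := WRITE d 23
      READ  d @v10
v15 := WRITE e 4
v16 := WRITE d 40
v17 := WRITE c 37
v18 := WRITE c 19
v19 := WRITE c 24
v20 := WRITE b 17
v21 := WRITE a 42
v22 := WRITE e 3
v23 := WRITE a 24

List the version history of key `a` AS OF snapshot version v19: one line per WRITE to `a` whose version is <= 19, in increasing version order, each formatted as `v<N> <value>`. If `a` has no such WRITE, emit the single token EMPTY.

Answer: v1 15
v9 22
v11 1

Derivation:
Scan writes for key=a with version <= 19:
  v1 WRITE a 15 -> keep
  v2 WRITE e 2 -> skip
  v3 WRITE e 7 -> skip
  v4 WRITE e 24 -> skip
  v5 WRITE b 8 -> skip
  v6 WRITE b 14 -> skip
  v7 WRITE c 43 -> skip
  v8 WRITE b 11 -> skip
  v9 WRITE a 22 -> keep
  v10 WRITE b 5 -> skip
  v11 WRITE a 1 -> keep
  v12 WRITE e 2 -> skip
  v13 WRITE b 15 -> skip
  v14 WRITE d 23 -> skip
  v15 WRITE e 4 -> skip
  v16 WRITE d 40 -> skip
  v17 WRITE c 37 -> skip
  v18 WRITE c 19 -> skip
  v19 WRITE c 24 -> skip
  v20 WRITE b 17 -> skip
  v21 WRITE a 42 -> drop (> snap)
  v22 WRITE e 3 -> skip
  v23 WRITE a 24 -> drop (> snap)
Collected: [(1, 15), (9, 22), (11, 1)]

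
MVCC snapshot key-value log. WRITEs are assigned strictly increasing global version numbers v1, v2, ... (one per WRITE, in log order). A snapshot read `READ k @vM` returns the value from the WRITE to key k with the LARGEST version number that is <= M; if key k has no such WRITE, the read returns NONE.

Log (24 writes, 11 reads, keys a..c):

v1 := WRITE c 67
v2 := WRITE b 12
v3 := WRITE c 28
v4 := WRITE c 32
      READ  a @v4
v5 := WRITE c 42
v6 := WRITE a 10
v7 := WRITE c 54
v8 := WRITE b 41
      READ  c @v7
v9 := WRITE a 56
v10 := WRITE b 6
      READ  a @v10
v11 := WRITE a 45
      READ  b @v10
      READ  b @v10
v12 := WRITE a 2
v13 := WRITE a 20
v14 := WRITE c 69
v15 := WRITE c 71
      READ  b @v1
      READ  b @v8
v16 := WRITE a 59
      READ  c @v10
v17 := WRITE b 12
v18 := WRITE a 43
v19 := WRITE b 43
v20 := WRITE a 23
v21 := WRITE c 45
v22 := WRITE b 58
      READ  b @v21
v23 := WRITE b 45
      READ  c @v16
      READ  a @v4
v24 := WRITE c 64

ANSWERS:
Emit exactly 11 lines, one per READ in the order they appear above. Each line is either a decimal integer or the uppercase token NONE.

v1: WRITE c=67  (c history now [(1, 67)])
v2: WRITE b=12  (b history now [(2, 12)])
v3: WRITE c=28  (c history now [(1, 67), (3, 28)])
v4: WRITE c=32  (c history now [(1, 67), (3, 28), (4, 32)])
READ a @v4: history=[] -> no version <= 4 -> NONE
v5: WRITE c=42  (c history now [(1, 67), (3, 28), (4, 32), (5, 42)])
v6: WRITE a=10  (a history now [(6, 10)])
v7: WRITE c=54  (c history now [(1, 67), (3, 28), (4, 32), (5, 42), (7, 54)])
v8: WRITE b=41  (b history now [(2, 12), (8, 41)])
READ c @v7: history=[(1, 67), (3, 28), (4, 32), (5, 42), (7, 54)] -> pick v7 -> 54
v9: WRITE a=56  (a history now [(6, 10), (9, 56)])
v10: WRITE b=6  (b history now [(2, 12), (8, 41), (10, 6)])
READ a @v10: history=[(6, 10), (9, 56)] -> pick v9 -> 56
v11: WRITE a=45  (a history now [(6, 10), (9, 56), (11, 45)])
READ b @v10: history=[(2, 12), (8, 41), (10, 6)] -> pick v10 -> 6
READ b @v10: history=[(2, 12), (8, 41), (10, 6)] -> pick v10 -> 6
v12: WRITE a=2  (a history now [(6, 10), (9, 56), (11, 45), (12, 2)])
v13: WRITE a=20  (a history now [(6, 10), (9, 56), (11, 45), (12, 2), (13, 20)])
v14: WRITE c=69  (c history now [(1, 67), (3, 28), (4, 32), (5, 42), (7, 54), (14, 69)])
v15: WRITE c=71  (c history now [(1, 67), (3, 28), (4, 32), (5, 42), (7, 54), (14, 69), (15, 71)])
READ b @v1: history=[(2, 12), (8, 41), (10, 6)] -> no version <= 1 -> NONE
READ b @v8: history=[(2, 12), (8, 41), (10, 6)] -> pick v8 -> 41
v16: WRITE a=59  (a history now [(6, 10), (9, 56), (11, 45), (12, 2), (13, 20), (16, 59)])
READ c @v10: history=[(1, 67), (3, 28), (4, 32), (5, 42), (7, 54), (14, 69), (15, 71)] -> pick v7 -> 54
v17: WRITE b=12  (b history now [(2, 12), (8, 41), (10, 6), (17, 12)])
v18: WRITE a=43  (a history now [(6, 10), (9, 56), (11, 45), (12, 2), (13, 20), (16, 59), (18, 43)])
v19: WRITE b=43  (b history now [(2, 12), (8, 41), (10, 6), (17, 12), (19, 43)])
v20: WRITE a=23  (a history now [(6, 10), (9, 56), (11, 45), (12, 2), (13, 20), (16, 59), (18, 43), (20, 23)])
v21: WRITE c=45  (c history now [(1, 67), (3, 28), (4, 32), (5, 42), (7, 54), (14, 69), (15, 71), (21, 45)])
v22: WRITE b=58  (b history now [(2, 12), (8, 41), (10, 6), (17, 12), (19, 43), (22, 58)])
READ b @v21: history=[(2, 12), (8, 41), (10, 6), (17, 12), (19, 43), (22, 58)] -> pick v19 -> 43
v23: WRITE b=45  (b history now [(2, 12), (8, 41), (10, 6), (17, 12), (19, 43), (22, 58), (23, 45)])
READ c @v16: history=[(1, 67), (3, 28), (4, 32), (5, 42), (7, 54), (14, 69), (15, 71), (21, 45)] -> pick v15 -> 71
READ a @v4: history=[(6, 10), (9, 56), (11, 45), (12, 2), (13, 20), (16, 59), (18, 43), (20, 23)] -> no version <= 4 -> NONE
v24: WRITE c=64  (c history now [(1, 67), (3, 28), (4, 32), (5, 42), (7, 54), (14, 69), (15, 71), (21, 45), (24, 64)])

Answer: NONE
54
56
6
6
NONE
41
54
43
71
NONE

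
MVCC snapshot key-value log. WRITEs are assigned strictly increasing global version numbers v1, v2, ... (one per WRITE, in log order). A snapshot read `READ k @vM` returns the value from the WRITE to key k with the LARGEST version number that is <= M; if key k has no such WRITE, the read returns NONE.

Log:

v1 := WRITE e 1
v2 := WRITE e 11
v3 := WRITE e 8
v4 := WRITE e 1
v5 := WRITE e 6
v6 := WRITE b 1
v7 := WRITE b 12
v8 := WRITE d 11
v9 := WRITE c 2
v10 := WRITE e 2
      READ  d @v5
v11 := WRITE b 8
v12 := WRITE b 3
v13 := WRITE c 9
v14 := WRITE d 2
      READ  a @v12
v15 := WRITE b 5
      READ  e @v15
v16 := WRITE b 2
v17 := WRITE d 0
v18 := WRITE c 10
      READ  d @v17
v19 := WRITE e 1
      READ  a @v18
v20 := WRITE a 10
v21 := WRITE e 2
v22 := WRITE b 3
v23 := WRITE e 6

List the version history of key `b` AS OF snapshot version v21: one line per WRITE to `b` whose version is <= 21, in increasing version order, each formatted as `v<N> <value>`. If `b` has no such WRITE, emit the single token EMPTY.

Answer: v6 1
v7 12
v11 8
v12 3
v15 5
v16 2

Derivation:
Scan writes for key=b with version <= 21:
  v1 WRITE e 1 -> skip
  v2 WRITE e 11 -> skip
  v3 WRITE e 8 -> skip
  v4 WRITE e 1 -> skip
  v5 WRITE e 6 -> skip
  v6 WRITE b 1 -> keep
  v7 WRITE b 12 -> keep
  v8 WRITE d 11 -> skip
  v9 WRITE c 2 -> skip
  v10 WRITE e 2 -> skip
  v11 WRITE b 8 -> keep
  v12 WRITE b 3 -> keep
  v13 WRITE c 9 -> skip
  v14 WRITE d 2 -> skip
  v15 WRITE b 5 -> keep
  v16 WRITE b 2 -> keep
  v17 WRITE d 0 -> skip
  v18 WRITE c 10 -> skip
  v19 WRITE e 1 -> skip
  v20 WRITE a 10 -> skip
  v21 WRITE e 2 -> skip
  v22 WRITE b 3 -> drop (> snap)
  v23 WRITE e 6 -> skip
Collected: [(6, 1), (7, 12), (11, 8), (12, 3), (15, 5), (16, 2)]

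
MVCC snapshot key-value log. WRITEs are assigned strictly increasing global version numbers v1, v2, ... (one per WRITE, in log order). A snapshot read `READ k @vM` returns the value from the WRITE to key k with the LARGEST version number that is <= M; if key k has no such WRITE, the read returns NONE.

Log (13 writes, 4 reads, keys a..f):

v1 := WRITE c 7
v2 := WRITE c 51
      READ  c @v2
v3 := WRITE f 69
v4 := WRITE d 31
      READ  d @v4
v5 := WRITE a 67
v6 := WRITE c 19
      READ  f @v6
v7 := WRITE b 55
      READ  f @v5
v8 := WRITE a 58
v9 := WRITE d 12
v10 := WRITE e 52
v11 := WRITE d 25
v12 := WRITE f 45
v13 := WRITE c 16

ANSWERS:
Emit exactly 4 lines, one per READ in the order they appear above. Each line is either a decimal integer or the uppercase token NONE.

v1: WRITE c=7  (c history now [(1, 7)])
v2: WRITE c=51  (c history now [(1, 7), (2, 51)])
READ c @v2: history=[(1, 7), (2, 51)] -> pick v2 -> 51
v3: WRITE f=69  (f history now [(3, 69)])
v4: WRITE d=31  (d history now [(4, 31)])
READ d @v4: history=[(4, 31)] -> pick v4 -> 31
v5: WRITE a=67  (a history now [(5, 67)])
v6: WRITE c=19  (c history now [(1, 7), (2, 51), (6, 19)])
READ f @v6: history=[(3, 69)] -> pick v3 -> 69
v7: WRITE b=55  (b history now [(7, 55)])
READ f @v5: history=[(3, 69)] -> pick v3 -> 69
v8: WRITE a=58  (a history now [(5, 67), (8, 58)])
v9: WRITE d=12  (d history now [(4, 31), (9, 12)])
v10: WRITE e=52  (e history now [(10, 52)])
v11: WRITE d=25  (d history now [(4, 31), (9, 12), (11, 25)])
v12: WRITE f=45  (f history now [(3, 69), (12, 45)])
v13: WRITE c=16  (c history now [(1, 7), (2, 51), (6, 19), (13, 16)])

Answer: 51
31
69
69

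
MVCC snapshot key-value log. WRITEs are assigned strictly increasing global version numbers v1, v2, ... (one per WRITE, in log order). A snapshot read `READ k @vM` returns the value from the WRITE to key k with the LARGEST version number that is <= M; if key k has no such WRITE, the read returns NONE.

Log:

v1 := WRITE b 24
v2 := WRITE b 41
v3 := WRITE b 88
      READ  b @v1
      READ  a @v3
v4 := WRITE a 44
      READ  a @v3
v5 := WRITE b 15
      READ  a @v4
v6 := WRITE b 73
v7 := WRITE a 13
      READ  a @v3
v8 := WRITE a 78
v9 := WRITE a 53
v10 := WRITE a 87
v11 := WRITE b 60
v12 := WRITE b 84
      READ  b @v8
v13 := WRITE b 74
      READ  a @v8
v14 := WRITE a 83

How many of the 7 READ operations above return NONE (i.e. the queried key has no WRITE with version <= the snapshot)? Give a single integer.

v1: WRITE b=24  (b history now [(1, 24)])
v2: WRITE b=41  (b history now [(1, 24), (2, 41)])
v3: WRITE b=88  (b history now [(1, 24), (2, 41), (3, 88)])
READ b @v1: history=[(1, 24), (2, 41), (3, 88)] -> pick v1 -> 24
READ a @v3: history=[] -> no version <= 3 -> NONE
v4: WRITE a=44  (a history now [(4, 44)])
READ a @v3: history=[(4, 44)] -> no version <= 3 -> NONE
v5: WRITE b=15  (b history now [(1, 24), (2, 41), (3, 88), (5, 15)])
READ a @v4: history=[(4, 44)] -> pick v4 -> 44
v6: WRITE b=73  (b history now [(1, 24), (2, 41), (3, 88), (5, 15), (6, 73)])
v7: WRITE a=13  (a history now [(4, 44), (7, 13)])
READ a @v3: history=[(4, 44), (7, 13)] -> no version <= 3 -> NONE
v8: WRITE a=78  (a history now [(4, 44), (7, 13), (8, 78)])
v9: WRITE a=53  (a history now [(4, 44), (7, 13), (8, 78), (9, 53)])
v10: WRITE a=87  (a history now [(4, 44), (7, 13), (8, 78), (9, 53), (10, 87)])
v11: WRITE b=60  (b history now [(1, 24), (2, 41), (3, 88), (5, 15), (6, 73), (11, 60)])
v12: WRITE b=84  (b history now [(1, 24), (2, 41), (3, 88), (5, 15), (6, 73), (11, 60), (12, 84)])
READ b @v8: history=[(1, 24), (2, 41), (3, 88), (5, 15), (6, 73), (11, 60), (12, 84)] -> pick v6 -> 73
v13: WRITE b=74  (b history now [(1, 24), (2, 41), (3, 88), (5, 15), (6, 73), (11, 60), (12, 84), (13, 74)])
READ a @v8: history=[(4, 44), (7, 13), (8, 78), (9, 53), (10, 87)] -> pick v8 -> 78
v14: WRITE a=83  (a history now [(4, 44), (7, 13), (8, 78), (9, 53), (10, 87), (14, 83)])
Read results in order: ['24', 'NONE', 'NONE', '44', 'NONE', '73', '78']
NONE count = 3

Answer: 3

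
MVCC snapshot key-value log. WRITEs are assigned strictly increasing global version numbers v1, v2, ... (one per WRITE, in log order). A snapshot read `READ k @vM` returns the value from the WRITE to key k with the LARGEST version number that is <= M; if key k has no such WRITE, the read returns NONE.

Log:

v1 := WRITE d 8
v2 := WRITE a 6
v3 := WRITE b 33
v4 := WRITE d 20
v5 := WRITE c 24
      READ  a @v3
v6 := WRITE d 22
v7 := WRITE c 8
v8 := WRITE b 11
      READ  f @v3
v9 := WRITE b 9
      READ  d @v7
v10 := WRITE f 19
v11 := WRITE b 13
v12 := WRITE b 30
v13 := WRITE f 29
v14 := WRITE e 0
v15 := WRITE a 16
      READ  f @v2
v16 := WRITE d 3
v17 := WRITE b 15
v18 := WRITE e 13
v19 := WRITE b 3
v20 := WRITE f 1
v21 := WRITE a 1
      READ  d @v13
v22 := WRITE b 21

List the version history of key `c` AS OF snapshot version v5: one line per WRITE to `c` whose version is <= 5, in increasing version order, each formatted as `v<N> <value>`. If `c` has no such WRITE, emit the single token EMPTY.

Answer: v5 24

Derivation:
Scan writes for key=c with version <= 5:
  v1 WRITE d 8 -> skip
  v2 WRITE a 6 -> skip
  v3 WRITE b 33 -> skip
  v4 WRITE d 20 -> skip
  v5 WRITE c 24 -> keep
  v6 WRITE d 22 -> skip
  v7 WRITE c 8 -> drop (> snap)
  v8 WRITE b 11 -> skip
  v9 WRITE b 9 -> skip
  v10 WRITE f 19 -> skip
  v11 WRITE b 13 -> skip
  v12 WRITE b 30 -> skip
  v13 WRITE f 29 -> skip
  v14 WRITE e 0 -> skip
  v15 WRITE a 16 -> skip
  v16 WRITE d 3 -> skip
  v17 WRITE b 15 -> skip
  v18 WRITE e 13 -> skip
  v19 WRITE b 3 -> skip
  v20 WRITE f 1 -> skip
  v21 WRITE a 1 -> skip
  v22 WRITE b 21 -> skip
Collected: [(5, 24)]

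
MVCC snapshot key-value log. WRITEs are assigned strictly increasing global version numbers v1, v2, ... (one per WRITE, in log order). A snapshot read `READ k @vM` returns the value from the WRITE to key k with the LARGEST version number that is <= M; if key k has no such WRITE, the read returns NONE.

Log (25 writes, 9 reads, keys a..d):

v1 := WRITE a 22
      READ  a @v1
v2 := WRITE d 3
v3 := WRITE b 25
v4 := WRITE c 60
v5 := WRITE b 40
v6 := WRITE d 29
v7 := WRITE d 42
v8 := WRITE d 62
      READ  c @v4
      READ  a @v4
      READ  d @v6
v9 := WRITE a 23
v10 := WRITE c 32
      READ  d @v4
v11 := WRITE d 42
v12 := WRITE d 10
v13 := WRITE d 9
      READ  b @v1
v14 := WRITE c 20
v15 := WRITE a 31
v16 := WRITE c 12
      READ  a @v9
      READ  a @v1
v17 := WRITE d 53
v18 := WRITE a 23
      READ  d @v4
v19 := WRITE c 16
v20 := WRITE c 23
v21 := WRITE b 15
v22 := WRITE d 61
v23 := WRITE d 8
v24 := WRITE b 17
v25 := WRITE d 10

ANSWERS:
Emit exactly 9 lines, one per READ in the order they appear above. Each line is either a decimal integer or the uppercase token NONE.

v1: WRITE a=22  (a history now [(1, 22)])
READ a @v1: history=[(1, 22)] -> pick v1 -> 22
v2: WRITE d=3  (d history now [(2, 3)])
v3: WRITE b=25  (b history now [(3, 25)])
v4: WRITE c=60  (c history now [(4, 60)])
v5: WRITE b=40  (b history now [(3, 25), (5, 40)])
v6: WRITE d=29  (d history now [(2, 3), (6, 29)])
v7: WRITE d=42  (d history now [(2, 3), (6, 29), (7, 42)])
v8: WRITE d=62  (d history now [(2, 3), (6, 29), (7, 42), (8, 62)])
READ c @v4: history=[(4, 60)] -> pick v4 -> 60
READ a @v4: history=[(1, 22)] -> pick v1 -> 22
READ d @v6: history=[(2, 3), (6, 29), (7, 42), (8, 62)] -> pick v6 -> 29
v9: WRITE a=23  (a history now [(1, 22), (9, 23)])
v10: WRITE c=32  (c history now [(4, 60), (10, 32)])
READ d @v4: history=[(2, 3), (6, 29), (7, 42), (8, 62)] -> pick v2 -> 3
v11: WRITE d=42  (d history now [(2, 3), (6, 29), (7, 42), (8, 62), (11, 42)])
v12: WRITE d=10  (d history now [(2, 3), (6, 29), (7, 42), (8, 62), (11, 42), (12, 10)])
v13: WRITE d=9  (d history now [(2, 3), (6, 29), (7, 42), (8, 62), (11, 42), (12, 10), (13, 9)])
READ b @v1: history=[(3, 25), (5, 40)] -> no version <= 1 -> NONE
v14: WRITE c=20  (c history now [(4, 60), (10, 32), (14, 20)])
v15: WRITE a=31  (a history now [(1, 22), (9, 23), (15, 31)])
v16: WRITE c=12  (c history now [(4, 60), (10, 32), (14, 20), (16, 12)])
READ a @v9: history=[(1, 22), (9, 23), (15, 31)] -> pick v9 -> 23
READ a @v1: history=[(1, 22), (9, 23), (15, 31)] -> pick v1 -> 22
v17: WRITE d=53  (d history now [(2, 3), (6, 29), (7, 42), (8, 62), (11, 42), (12, 10), (13, 9), (17, 53)])
v18: WRITE a=23  (a history now [(1, 22), (9, 23), (15, 31), (18, 23)])
READ d @v4: history=[(2, 3), (6, 29), (7, 42), (8, 62), (11, 42), (12, 10), (13, 9), (17, 53)] -> pick v2 -> 3
v19: WRITE c=16  (c history now [(4, 60), (10, 32), (14, 20), (16, 12), (19, 16)])
v20: WRITE c=23  (c history now [(4, 60), (10, 32), (14, 20), (16, 12), (19, 16), (20, 23)])
v21: WRITE b=15  (b history now [(3, 25), (5, 40), (21, 15)])
v22: WRITE d=61  (d history now [(2, 3), (6, 29), (7, 42), (8, 62), (11, 42), (12, 10), (13, 9), (17, 53), (22, 61)])
v23: WRITE d=8  (d history now [(2, 3), (6, 29), (7, 42), (8, 62), (11, 42), (12, 10), (13, 9), (17, 53), (22, 61), (23, 8)])
v24: WRITE b=17  (b history now [(3, 25), (5, 40), (21, 15), (24, 17)])
v25: WRITE d=10  (d history now [(2, 3), (6, 29), (7, 42), (8, 62), (11, 42), (12, 10), (13, 9), (17, 53), (22, 61), (23, 8), (25, 10)])

Answer: 22
60
22
29
3
NONE
23
22
3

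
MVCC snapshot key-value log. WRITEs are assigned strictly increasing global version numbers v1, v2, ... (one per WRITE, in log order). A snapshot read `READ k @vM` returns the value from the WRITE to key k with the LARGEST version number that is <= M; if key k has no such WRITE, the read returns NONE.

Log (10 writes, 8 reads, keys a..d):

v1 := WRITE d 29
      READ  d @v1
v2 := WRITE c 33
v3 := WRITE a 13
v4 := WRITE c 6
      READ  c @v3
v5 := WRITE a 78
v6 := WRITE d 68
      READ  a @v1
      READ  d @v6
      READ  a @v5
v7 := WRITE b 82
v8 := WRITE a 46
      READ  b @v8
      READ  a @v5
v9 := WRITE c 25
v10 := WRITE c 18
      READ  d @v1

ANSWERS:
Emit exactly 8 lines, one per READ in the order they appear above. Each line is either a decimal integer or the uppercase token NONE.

v1: WRITE d=29  (d history now [(1, 29)])
READ d @v1: history=[(1, 29)] -> pick v1 -> 29
v2: WRITE c=33  (c history now [(2, 33)])
v3: WRITE a=13  (a history now [(3, 13)])
v4: WRITE c=6  (c history now [(2, 33), (4, 6)])
READ c @v3: history=[(2, 33), (4, 6)] -> pick v2 -> 33
v5: WRITE a=78  (a history now [(3, 13), (5, 78)])
v6: WRITE d=68  (d history now [(1, 29), (6, 68)])
READ a @v1: history=[(3, 13), (5, 78)] -> no version <= 1 -> NONE
READ d @v6: history=[(1, 29), (6, 68)] -> pick v6 -> 68
READ a @v5: history=[(3, 13), (5, 78)] -> pick v5 -> 78
v7: WRITE b=82  (b history now [(7, 82)])
v8: WRITE a=46  (a history now [(3, 13), (5, 78), (8, 46)])
READ b @v8: history=[(7, 82)] -> pick v7 -> 82
READ a @v5: history=[(3, 13), (5, 78), (8, 46)] -> pick v5 -> 78
v9: WRITE c=25  (c history now [(2, 33), (4, 6), (9, 25)])
v10: WRITE c=18  (c history now [(2, 33), (4, 6), (9, 25), (10, 18)])
READ d @v1: history=[(1, 29), (6, 68)] -> pick v1 -> 29

Answer: 29
33
NONE
68
78
82
78
29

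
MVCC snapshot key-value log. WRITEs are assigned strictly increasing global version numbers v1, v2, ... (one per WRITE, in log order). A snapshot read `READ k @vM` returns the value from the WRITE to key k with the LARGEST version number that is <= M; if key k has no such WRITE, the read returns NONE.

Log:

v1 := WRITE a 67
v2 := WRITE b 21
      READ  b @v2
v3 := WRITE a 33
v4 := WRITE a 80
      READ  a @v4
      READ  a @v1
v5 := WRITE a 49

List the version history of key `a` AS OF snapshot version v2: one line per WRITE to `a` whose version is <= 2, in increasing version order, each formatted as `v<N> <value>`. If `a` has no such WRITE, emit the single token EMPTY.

Scan writes for key=a with version <= 2:
  v1 WRITE a 67 -> keep
  v2 WRITE b 21 -> skip
  v3 WRITE a 33 -> drop (> snap)
  v4 WRITE a 80 -> drop (> snap)
  v5 WRITE a 49 -> drop (> snap)
Collected: [(1, 67)]

Answer: v1 67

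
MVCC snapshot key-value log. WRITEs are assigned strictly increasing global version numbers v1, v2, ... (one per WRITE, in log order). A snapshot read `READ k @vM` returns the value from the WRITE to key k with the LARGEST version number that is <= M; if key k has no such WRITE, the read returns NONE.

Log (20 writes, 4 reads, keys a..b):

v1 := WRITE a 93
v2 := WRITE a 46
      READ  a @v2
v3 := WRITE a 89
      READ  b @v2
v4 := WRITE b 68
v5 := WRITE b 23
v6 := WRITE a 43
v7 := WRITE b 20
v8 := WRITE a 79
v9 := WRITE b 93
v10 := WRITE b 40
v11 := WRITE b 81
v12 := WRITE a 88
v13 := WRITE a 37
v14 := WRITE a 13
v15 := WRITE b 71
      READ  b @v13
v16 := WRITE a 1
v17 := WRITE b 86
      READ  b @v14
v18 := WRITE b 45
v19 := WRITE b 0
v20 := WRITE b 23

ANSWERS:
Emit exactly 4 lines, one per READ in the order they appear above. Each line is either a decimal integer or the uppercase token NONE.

v1: WRITE a=93  (a history now [(1, 93)])
v2: WRITE a=46  (a history now [(1, 93), (2, 46)])
READ a @v2: history=[(1, 93), (2, 46)] -> pick v2 -> 46
v3: WRITE a=89  (a history now [(1, 93), (2, 46), (3, 89)])
READ b @v2: history=[] -> no version <= 2 -> NONE
v4: WRITE b=68  (b history now [(4, 68)])
v5: WRITE b=23  (b history now [(4, 68), (5, 23)])
v6: WRITE a=43  (a history now [(1, 93), (2, 46), (3, 89), (6, 43)])
v7: WRITE b=20  (b history now [(4, 68), (5, 23), (7, 20)])
v8: WRITE a=79  (a history now [(1, 93), (2, 46), (3, 89), (6, 43), (8, 79)])
v9: WRITE b=93  (b history now [(4, 68), (5, 23), (7, 20), (9, 93)])
v10: WRITE b=40  (b history now [(4, 68), (5, 23), (7, 20), (9, 93), (10, 40)])
v11: WRITE b=81  (b history now [(4, 68), (5, 23), (7, 20), (9, 93), (10, 40), (11, 81)])
v12: WRITE a=88  (a history now [(1, 93), (2, 46), (3, 89), (6, 43), (8, 79), (12, 88)])
v13: WRITE a=37  (a history now [(1, 93), (2, 46), (3, 89), (6, 43), (8, 79), (12, 88), (13, 37)])
v14: WRITE a=13  (a history now [(1, 93), (2, 46), (3, 89), (6, 43), (8, 79), (12, 88), (13, 37), (14, 13)])
v15: WRITE b=71  (b history now [(4, 68), (5, 23), (7, 20), (9, 93), (10, 40), (11, 81), (15, 71)])
READ b @v13: history=[(4, 68), (5, 23), (7, 20), (9, 93), (10, 40), (11, 81), (15, 71)] -> pick v11 -> 81
v16: WRITE a=1  (a history now [(1, 93), (2, 46), (3, 89), (6, 43), (8, 79), (12, 88), (13, 37), (14, 13), (16, 1)])
v17: WRITE b=86  (b history now [(4, 68), (5, 23), (7, 20), (9, 93), (10, 40), (11, 81), (15, 71), (17, 86)])
READ b @v14: history=[(4, 68), (5, 23), (7, 20), (9, 93), (10, 40), (11, 81), (15, 71), (17, 86)] -> pick v11 -> 81
v18: WRITE b=45  (b history now [(4, 68), (5, 23), (7, 20), (9, 93), (10, 40), (11, 81), (15, 71), (17, 86), (18, 45)])
v19: WRITE b=0  (b history now [(4, 68), (5, 23), (7, 20), (9, 93), (10, 40), (11, 81), (15, 71), (17, 86), (18, 45), (19, 0)])
v20: WRITE b=23  (b history now [(4, 68), (5, 23), (7, 20), (9, 93), (10, 40), (11, 81), (15, 71), (17, 86), (18, 45), (19, 0), (20, 23)])

Answer: 46
NONE
81
81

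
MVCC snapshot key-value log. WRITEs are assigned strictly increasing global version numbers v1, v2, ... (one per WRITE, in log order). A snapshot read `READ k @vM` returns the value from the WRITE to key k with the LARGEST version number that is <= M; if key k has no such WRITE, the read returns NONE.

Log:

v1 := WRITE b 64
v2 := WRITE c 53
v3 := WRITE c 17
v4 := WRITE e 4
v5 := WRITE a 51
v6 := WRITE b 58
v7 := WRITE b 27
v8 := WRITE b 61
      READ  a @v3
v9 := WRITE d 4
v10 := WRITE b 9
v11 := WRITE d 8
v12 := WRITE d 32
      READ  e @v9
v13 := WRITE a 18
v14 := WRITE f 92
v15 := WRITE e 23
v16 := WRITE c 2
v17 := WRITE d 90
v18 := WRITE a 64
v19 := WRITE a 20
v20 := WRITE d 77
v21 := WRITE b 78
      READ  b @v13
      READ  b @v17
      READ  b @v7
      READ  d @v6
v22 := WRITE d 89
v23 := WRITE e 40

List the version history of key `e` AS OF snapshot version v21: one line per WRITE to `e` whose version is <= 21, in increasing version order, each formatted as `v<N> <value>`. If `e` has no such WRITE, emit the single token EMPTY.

Answer: v4 4
v15 23

Derivation:
Scan writes for key=e with version <= 21:
  v1 WRITE b 64 -> skip
  v2 WRITE c 53 -> skip
  v3 WRITE c 17 -> skip
  v4 WRITE e 4 -> keep
  v5 WRITE a 51 -> skip
  v6 WRITE b 58 -> skip
  v7 WRITE b 27 -> skip
  v8 WRITE b 61 -> skip
  v9 WRITE d 4 -> skip
  v10 WRITE b 9 -> skip
  v11 WRITE d 8 -> skip
  v12 WRITE d 32 -> skip
  v13 WRITE a 18 -> skip
  v14 WRITE f 92 -> skip
  v15 WRITE e 23 -> keep
  v16 WRITE c 2 -> skip
  v17 WRITE d 90 -> skip
  v18 WRITE a 64 -> skip
  v19 WRITE a 20 -> skip
  v20 WRITE d 77 -> skip
  v21 WRITE b 78 -> skip
  v22 WRITE d 89 -> skip
  v23 WRITE e 40 -> drop (> snap)
Collected: [(4, 4), (15, 23)]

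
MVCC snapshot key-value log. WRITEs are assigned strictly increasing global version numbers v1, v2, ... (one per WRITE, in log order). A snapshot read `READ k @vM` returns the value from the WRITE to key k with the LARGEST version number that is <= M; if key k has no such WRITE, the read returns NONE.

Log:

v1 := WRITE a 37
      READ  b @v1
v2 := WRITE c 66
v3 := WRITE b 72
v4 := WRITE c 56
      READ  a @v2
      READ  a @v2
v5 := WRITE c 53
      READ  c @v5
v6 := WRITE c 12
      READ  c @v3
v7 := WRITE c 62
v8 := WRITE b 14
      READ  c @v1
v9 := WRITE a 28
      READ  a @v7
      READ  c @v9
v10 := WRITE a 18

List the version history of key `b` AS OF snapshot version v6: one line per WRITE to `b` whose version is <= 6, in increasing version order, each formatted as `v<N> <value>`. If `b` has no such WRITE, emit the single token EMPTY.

Answer: v3 72

Derivation:
Scan writes for key=b with version <= 6:
  v1 WRITE a 37 -> skip
  v2 WRITE c 66 -> skip
  v3 WRITE b 72 -> keep
  v4 WRITE c 56 -> skip
  v5 WRITE c 53 -> skip
  v6 WRITE c 12 -> skip
  v7 WRITE c 62 -> skip
  v8 WRITE b 14 -> drop (> snap)
  v9 WRITE a 28 -> skip
  v10 WRITE a 18 -> skip
Collected: [(3, 72)]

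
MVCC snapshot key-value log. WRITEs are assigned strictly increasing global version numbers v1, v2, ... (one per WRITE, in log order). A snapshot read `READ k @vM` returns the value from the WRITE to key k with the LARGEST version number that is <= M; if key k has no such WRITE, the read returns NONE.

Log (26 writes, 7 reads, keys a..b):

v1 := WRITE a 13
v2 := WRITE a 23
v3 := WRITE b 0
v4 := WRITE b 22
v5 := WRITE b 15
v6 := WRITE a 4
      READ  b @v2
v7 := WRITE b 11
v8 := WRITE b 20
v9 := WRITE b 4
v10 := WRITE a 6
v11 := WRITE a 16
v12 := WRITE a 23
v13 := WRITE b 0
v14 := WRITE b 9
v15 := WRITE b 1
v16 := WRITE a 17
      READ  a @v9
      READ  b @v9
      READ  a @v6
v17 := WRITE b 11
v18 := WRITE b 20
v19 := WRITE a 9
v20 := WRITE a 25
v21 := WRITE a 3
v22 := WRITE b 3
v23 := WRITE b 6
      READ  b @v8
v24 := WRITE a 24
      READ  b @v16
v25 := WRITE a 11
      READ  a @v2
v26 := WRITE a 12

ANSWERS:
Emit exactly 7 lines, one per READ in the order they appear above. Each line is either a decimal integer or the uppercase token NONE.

v1: WRITE a=13  (a history now [(1, 13)])
v2: WRITE a=23  (a history now [(1, 13), (2, 23)])
v3: WRITE b=0  (b history now [(3, 0)])
v4: WRITE b=22  (b history now [(3, 0), (4, 22)])
v5: WRITE b=15  (b history now [(3, 0), (4, 22), (5, 15)])
v6: WRITE a=4  (a history now [(1, 13), (2, 23), (6, 4)])
READ b @v2: history=[(3, 0), (4, 22), (5, 15)] -> no version <= 2 -> NONE
v7: WRITE b=11  (b history now [(3, 0), (4, 22), (5, 15), (7, 11)])
v8: WRITE b=20  (b history now [(3, 0), (4, 22), (5, 15), (7, 11), (8, 20)])
v9: WRITE b=4  (b history now [(3, 0), (4, 22), (5, 15), (7, 11), (8, 20), (9, 4)])
v10: WRITE a=6  (a history now [(1, 13), (2, 23), (6, 4), (10, 6)])
v11: WRITE a=16  (a history now [(1, 13), (2, 23), (6, 4), (10, 6), (11, 16)])
v12: WRITE a=23  (a history now [(1, 13), (2, 23), (6, 4), (10, 6), (11, 16), (12, 23)])
v13: WRITE b=0  (b history now [(3, 0), (4, 22), (5, 15), (7, 11), (8, 20), (9, 4), (13, 0)])
v14: WRITE b=9  (b history now [(3, 0), (4, 22), (5, 15), (7, 11), (8, 20), (9, 4), (13, 0), (14, 9)])
v15: WRITE b=1  (b history now [(3, 0), (4, 22), (5, 15), (7, 11), (8, 20), (9, 4), (13, 0), (14, 9), (15, 1)])
v16: WRITE a=17  (a history now [(1, 13), (2, 23), (6, 4), (10, 6), (11, 16), (12, 23), (16, 17)])
READ a @v9: history=[(1, 13), (2, 23), (6, 4), (10, 6), (11, 16), (12, 23), (16, 17)] -> pick v6 -> 4
READ b @v9: history=[(3, 0), (4, 22), (5, 15), (7, 11), (8, 20), (9, 4), (13, 0), (14, 9), (15, 1)] -> pick v9 -> 4
READ a @v6: history=[(1, 13), (2, 23), (6, 4), (10, 6), (11, 16), (12, 23), (16, 17)] -> pick v6 -> 4
v17: WRITE b=11  (b history now [(3, 0), (4, 22), (5, 15), (7, 11), (8, 20), (9, 4), (13, 0), (14, 9), (15, 1), (17, 11)])
v18: WRITE b=20  (b history now [(3, 0), (4, 22), (5, 15), (7, 11), (8, 20), (9, 4), (13, 0), (14, 9), (15, 1), (17, 11), (18, 20)])
v19: WRITE a=9  (a history now [(1, 13), (2, 23), (6, 4), (10, 6), (11, 16), (12, 23), (16, 17), (19, 9)])
v20: WRITE a=25  (a history now [(1, 13), (2, 23), (6, 4), (10, 6), (11, 16), (12, 23), (16, 17), (19, 9), (20, 25)])
v21: WRITE a=3  (a history now [(1, 13), (2, 23), (6, 4), (10, 6), (11, 16), (12, 23), (16, 17), (19, 9), (20, 25), (21, 3)])
v22: WRITE b=3  (b history now [(3, 0), (4, 22), (5, 15), (7, 11), (8, 20), (9, 4), (13, 0), (14, 9), (15, 1), (17, 11), (18, 20), (22, 3)])
v23: WRITE b=6  (b history now [(3, 0), (4, 22), (5, 15), (7, 11), (8, 20), (9, 4), (13, 0), (14, 9), (15, 1), (17, 11), (18, 20), (22, 3), (23, 6)])
READ b @v8: history=[(3, 0), (4, 22), (5, 15), (7, 11), (8, 20), (9, 4), (13, 0), (14, 9), (15, 1), (17, 11), (18, 20), (22, 3), (23, 6)] -> pick v8 -> 20
v24: WRITE a=24  (a history now [(1, 13), (2, 23), (6, 4), (10, 6), (11, 16), (12, 23), (16, 17), (19, 9), (20, 25), (21, 3), (24, 24)])
READ b @v16: history=[(3, 0), (4, 22), (5, 15), (7, 11), (8, 20), (9, 4), (13, 0), (14, 9), (15, 1), (17, 11), (18, 20), (22, 3), (23, 6)] -> pick v15 -> 1
v25: WRITE a=11  (a history now [(1, 13), (2, 23), (6, 4), (10, 6), (11, 16), (12, 23), (16, 17), (19, 9), (20, 25), (21, 3), (24, 24), (25, 11)])
READ a @v2: history=[(1, 13), (2, 23), (6, 4), (10, 6), (11, 16), (12, 23), (16, 17), (19, 9), (20, 25), (21, 3), (24, 24), (25, 11)] -> pick v2 -> 23
v26: WRITE a=12  (a history now [(1, 13), (2, 23), (6, 4), (10, 6), (11, 16), (12, 23), (16, 17), (19, 9), (20, 25), (21, 3), (24, 24), (25, 11), (26, 12)])

Answer: NONE
4
4
4
20
1
23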